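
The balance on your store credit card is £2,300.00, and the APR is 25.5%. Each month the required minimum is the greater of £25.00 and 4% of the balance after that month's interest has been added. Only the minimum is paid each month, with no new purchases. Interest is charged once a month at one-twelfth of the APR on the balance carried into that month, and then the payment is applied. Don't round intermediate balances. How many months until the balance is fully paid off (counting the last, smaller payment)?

Monthly rate r = 25.5%/12 = 2.125% = 0.02125.
While 4% of the post-interest balance exceeds £25.00, each month B ← (B·(1+r))·(1 − 0.04), i.e. B shrinks by the factor (1+r)·0.96 = 0.9804.
This holds for months 1–67. Entering month 68 the balance is £610.59; 4% of the post-interest balance is now below £25.00, so the flat £25.00 minimum applies from here.
From month 68 a fixed £25.00 at rate r clears £610.59 in 35 more payments. Total: 67 + 35 = 102 months.

102 months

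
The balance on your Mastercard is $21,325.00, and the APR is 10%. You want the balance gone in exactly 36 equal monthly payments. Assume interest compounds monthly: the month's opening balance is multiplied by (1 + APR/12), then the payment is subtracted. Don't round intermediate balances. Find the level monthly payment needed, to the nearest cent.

$688.10

Monthly rate r = 10%/12 = 0.833333% = 0.00833333.
Level-payment amortization: P = B₀·r / (1 − (1+r)^(−n)) = 21325.00·0.00833333 / (1 − 1.00833^(−36)).
Denominator 1 − (1+r)^(−36) = 0.258260297.
P = 177.708 / 0.258260297 ≈ 688.10.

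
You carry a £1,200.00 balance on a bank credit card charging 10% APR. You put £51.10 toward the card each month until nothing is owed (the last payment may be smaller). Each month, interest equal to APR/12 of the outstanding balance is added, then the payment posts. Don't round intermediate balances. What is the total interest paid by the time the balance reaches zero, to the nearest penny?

Monthly rate r = 10%/12 = 0.833333% = 0.00833333.
Payoff takes n = ⌈−ln(1 − rB₀/P)/ln(1+r)⌉ = ⌈26.242⌉ = 27 payments; the last is £12.40.
Total paid = 26·£51.10 + £12.40 = £1,341.00.
Total interest = total paid − principal = £1,341.00 − £1,200.00 = £141.00.

£141.00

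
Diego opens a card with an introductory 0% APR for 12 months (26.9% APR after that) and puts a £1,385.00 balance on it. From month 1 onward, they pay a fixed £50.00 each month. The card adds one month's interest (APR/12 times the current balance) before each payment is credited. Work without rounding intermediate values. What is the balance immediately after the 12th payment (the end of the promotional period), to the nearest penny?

Promo months 1–12 at r₀ = 0%/12 = 0; months 13+ at r₁ = 26.9%/12 = 0.0224167.
After month 12 (no interest yet): B = £1,385.00 − 12·£50.00 = £785.00.

£785.00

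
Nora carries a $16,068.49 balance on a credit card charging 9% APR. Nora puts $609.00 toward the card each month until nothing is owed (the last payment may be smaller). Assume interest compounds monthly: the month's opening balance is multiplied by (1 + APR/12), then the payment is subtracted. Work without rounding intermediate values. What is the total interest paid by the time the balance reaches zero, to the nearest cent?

$1,904.29

Monthly rate r = 9%/12 = 0.75% = 0.0075.
Payoff takes n = ⌈−ln(1 − rB₀/P)/ln(1+r)⌉ = ⌈29.511⌉ = 30 payments; the last is $311.78.
Total paid = 29·$609.00 + $311.78 = $17,972.78.
Total interest = total paid − principal = $17,972.78 − $16,068.49 = $1,904.29.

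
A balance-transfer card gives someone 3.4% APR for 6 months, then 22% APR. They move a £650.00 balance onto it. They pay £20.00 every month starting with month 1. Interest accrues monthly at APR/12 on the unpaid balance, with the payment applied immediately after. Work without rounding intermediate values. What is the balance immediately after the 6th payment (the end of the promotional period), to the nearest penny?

£540.28

Promo months 1–6 at r₀ = 3.4%/12 = 0.00283333; months 7+ at r₁ = 22%/12 = 0.0183333.
After month 6: iterate B ← B·(1+r₀) − £20.00 for 6 months → £540.28.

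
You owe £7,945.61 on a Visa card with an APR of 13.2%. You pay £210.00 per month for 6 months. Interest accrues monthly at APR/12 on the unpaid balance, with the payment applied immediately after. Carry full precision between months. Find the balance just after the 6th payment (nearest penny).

£7,189.49

Monthly rate r = 13.2%/12 = 1.1% = 0.011.
Each month: B ← B·(1+r) − £210.00.
Month 1: interest £87.40; balance after payment £7,823.01.
Month 2: interest £86.05; balance after payment £7,699.06.
Month 3: interest £84.69; balance after payment £7,573.75.
Month 4: interest £83.31; balance after payment £7,447.07.
Month 5: interest £81.92; balance after payment £7,318.98.
Month 6: interest £80.51; balance after payment £7,189.49.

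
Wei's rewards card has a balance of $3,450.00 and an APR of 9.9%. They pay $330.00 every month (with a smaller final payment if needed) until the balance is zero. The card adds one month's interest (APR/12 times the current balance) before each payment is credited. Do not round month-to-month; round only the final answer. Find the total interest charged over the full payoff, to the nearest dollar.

Monthly rate r = 9.9%/12 = 0.825% = 0.00825.
Payoff takes n = ⌈−ln(1 − rB₀/P)/ln(1+r)⌉ = ⌈10.978⌉ = 11 payments; the last is $322.82.
Total paid = 10·$330.00 + $322.82 = $3,622.82.
Total interest = total paid − principal = $3,622.82 − $3,450.00 = $172.82.

$173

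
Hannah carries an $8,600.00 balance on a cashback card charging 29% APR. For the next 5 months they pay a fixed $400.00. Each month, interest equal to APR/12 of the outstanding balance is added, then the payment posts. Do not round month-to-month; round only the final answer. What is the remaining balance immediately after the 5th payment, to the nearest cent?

Monthly rate r = 29%/12 = 2.41667% = 0.0241667.
Each month: B ← B·(1+r) − $400.00.
Month 1: interest $207.83; balance after payment $8,407.83.
Month 2: interest $203.19; balance after payment $8,211.02.
Month 3: interest $198.43; balance after payment $8,009.46.
Month 4: interest $193.56; balance after payment $7,803.02.
Month 5: interest $188.57; balance after payment $7,591.59.

$7,591.59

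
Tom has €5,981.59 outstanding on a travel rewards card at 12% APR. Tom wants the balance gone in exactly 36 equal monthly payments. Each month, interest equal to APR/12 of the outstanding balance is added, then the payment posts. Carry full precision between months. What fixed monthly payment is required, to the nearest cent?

Monthly rate r = 12%/12 = 1% = 0.01.
Level-payment amortization: P = B₀·r / (1 − (1+r)^(−n)) = 5981.59·0.01 / (1 − 1.01^(−36)).
Denominator 1 − (1+r)^(−36) = 0.30107505.
P = 59.8159 / 0.30107505 ≈ 198.67.

€198.67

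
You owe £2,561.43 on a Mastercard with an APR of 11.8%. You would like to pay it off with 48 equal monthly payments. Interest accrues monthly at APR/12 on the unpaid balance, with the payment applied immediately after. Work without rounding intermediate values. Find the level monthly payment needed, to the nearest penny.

£67.20

Monthly rate r = 11.8%/12 = 0.983333% = 0.00983333.
Level-payment amortization: P = B₀·r / (1 − (1+r)^(−n)) = 2561.43·0.00983333 / (1 − 1.00983^(−48)).
Denominator 1 − (1+r)^(−48) = 0.374806724.
P = 25.1874 / 0.374806724 ≈ 67.20.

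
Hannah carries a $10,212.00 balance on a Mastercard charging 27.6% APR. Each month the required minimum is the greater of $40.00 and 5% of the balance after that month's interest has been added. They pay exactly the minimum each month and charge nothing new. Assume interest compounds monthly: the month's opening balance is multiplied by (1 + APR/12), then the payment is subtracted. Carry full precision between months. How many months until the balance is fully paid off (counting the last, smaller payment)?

117 months

Monthly rate r = 27.6%/12 = 2.3% = 0.023.
While 5% of the post-interest balance exceeds $40.00, each month B ← (B·(1+r))·(1 − 0.05), i.e. B shrinks by the factor (1+r)·0.95 = 0.97185.
This holds for months 1–90. Entering month 91 the balance is $781.70; 5% of the post-interest balance is now below $40.00, so the flat $40.00 minimum applies from here.
From month 91 a fixed $40.00 at rate r clears $781.70 in 27 more payments. Total: 90 + 27 = 117 months.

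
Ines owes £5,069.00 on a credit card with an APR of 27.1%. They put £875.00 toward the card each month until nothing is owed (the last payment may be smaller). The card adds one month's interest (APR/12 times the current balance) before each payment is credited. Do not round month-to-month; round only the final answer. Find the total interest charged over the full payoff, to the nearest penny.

Monthly rate r = 27.1%/12 = 2.25833% = 0.0225833.
Payoff takes n = ⌈−ln(1 − rB₀/P)/ln(1+r)⌉ = ⌈6.279⌉ = 7 payments; the last is £245.76.
Total paid = 6·£875.00 + £245.76 = £5,495.76.
Total interest = total paid − principal = £5,495.76 − £5,069.00 = £426.76.

£426.76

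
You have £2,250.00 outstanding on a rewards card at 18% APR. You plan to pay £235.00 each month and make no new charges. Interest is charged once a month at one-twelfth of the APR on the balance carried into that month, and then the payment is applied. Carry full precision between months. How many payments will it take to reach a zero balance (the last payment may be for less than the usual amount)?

Monthly rate r = 18%/12 = 1.5% = 0.015.
Recurrence: B ← B·(1+r) − £235.00.
Month 1: interest £33.75; balance after payment £2,048.75.
Month 2: interest £30.73; balance after payment £1,844.48.
Closed form: n = −ln(1 − rB₀/P)/ln(1+r) = −ln(0.85638)/ln(1.015) ≈ 10.413, so the balance reaches zero during payment 11.

11 months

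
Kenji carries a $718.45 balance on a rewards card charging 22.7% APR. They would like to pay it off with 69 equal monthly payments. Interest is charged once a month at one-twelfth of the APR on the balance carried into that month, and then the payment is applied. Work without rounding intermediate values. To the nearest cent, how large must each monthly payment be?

Monthly rate r = 22.7%/12 = 1.89167% = 0.0189167.
Level-payment amortization: P = B₀·r / (1 − (1+r)^(−n)) = 718.45·0.0189167 / (1 − 1.01892^(−69)).
Denominator 1 − (1+r)^(−69) = 0.725569716.
P = 13.5907 / 0.725569716 ≈ 18.73.

$18.73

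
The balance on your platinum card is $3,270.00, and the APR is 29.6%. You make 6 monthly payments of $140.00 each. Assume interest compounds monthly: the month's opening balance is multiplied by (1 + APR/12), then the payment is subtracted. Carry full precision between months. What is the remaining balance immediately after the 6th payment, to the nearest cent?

Monthly rate r = 29.6%/12 = 2.46667% = 0.0246667.
Each month: B ← B·(1+r) − $140.00.
Month 1: interest $80.66; balance after payment $3,210.66.
Month 2: interest $79.20; balance after payment $3,149.86.
Month 3: interest $77.70; balance after payment $3,087.55.
Month 4: interest $76.16; balance after payment $3,023.71.
Month 5: interest $74.58; balance after payment $2,958.30.
Month 6: interest $72.97; balance after payment $2,891.27.

$2,891.27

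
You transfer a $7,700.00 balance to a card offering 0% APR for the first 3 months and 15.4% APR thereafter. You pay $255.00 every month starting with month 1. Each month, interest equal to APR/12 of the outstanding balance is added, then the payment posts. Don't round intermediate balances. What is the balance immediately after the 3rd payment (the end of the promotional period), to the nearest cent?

$6,935.00

Promo months 1–3 at r₀ = 0%/12 = 0; months 4+ at r₁ = 15.4%/12 = 0.0128333.
After month 3 (no interest yet): B = $7,700.00 − 3·$255.00 = $6,935.00.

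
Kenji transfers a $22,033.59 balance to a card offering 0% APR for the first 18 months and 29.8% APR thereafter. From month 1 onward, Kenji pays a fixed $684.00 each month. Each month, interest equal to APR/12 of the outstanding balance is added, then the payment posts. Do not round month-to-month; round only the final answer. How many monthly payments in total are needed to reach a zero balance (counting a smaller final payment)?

Promo months 1–18 at r₀ = 0%/12 = 0; months 19+ at r₁ = 29.8%/12 = 0.0248333.
After month 18 (no interest yet): B = $22,033.59 − 18·$684.00 = $9,721.59.
Then at r₁ with $684.00/mo: n₂ = −ln(1 − r₁·B/P)/ln(1+r₁) ≈ 17.75 → 18 more payments.

36 months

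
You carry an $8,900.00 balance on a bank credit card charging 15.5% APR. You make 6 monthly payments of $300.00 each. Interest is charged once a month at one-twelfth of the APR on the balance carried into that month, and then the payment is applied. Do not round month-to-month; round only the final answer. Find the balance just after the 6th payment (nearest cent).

Monthly rate r = 15.5%/12 = 1.29167% = 0.0129167.
Each month: B ← B·(1+r) − $300.00.
Month 1: interest $114.96; balance after payment $8,714.96.
Month 2: interest $112.57; balance after payment $8,527.53.
Month 3: interest $110.15; balance after payment $8,337.67.
Month 4: interest $107.69; balance after payment $8,145.37.
Month 5: interest $105.21; balance after payment $7,950.58.
Month 6: interest $102.69; balance after payment $7,753.27.

$7,753.27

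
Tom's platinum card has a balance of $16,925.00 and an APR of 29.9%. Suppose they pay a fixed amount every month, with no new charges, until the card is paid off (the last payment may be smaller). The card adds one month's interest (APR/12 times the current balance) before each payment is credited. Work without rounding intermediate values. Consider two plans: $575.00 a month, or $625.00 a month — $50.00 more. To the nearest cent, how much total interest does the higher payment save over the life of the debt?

$2,365.49

Monthly rate r = 29.9%/12 = 2.49167% = 0.0249167.
At $575.00/mo: n = ⌈−ln(1 − rB₀/P)/ln(1+r)⌉ = 54 payments (last $414.24); total interest = total paid − $16,925.00 = $13,964.24.
At $625.00/mo: 46 payments (last $398.75); total interest $11,598.75.
Interest saved = $13,964.24 − $11,598.75 = $2,365.49.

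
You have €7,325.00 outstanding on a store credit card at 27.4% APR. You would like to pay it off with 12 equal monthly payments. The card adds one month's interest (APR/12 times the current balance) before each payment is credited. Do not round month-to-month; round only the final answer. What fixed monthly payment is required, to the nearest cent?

€704.76

Monthly rate r = 27.4%/12 = 2.28333% = 0.0228333.
Level-payment amortization: P = B₀·r / (1 − (1+r)^(−n)) = 7325.00·0.0228333 / (1 − 1.02283^(−12)).
Denominator 1 − (1+r)^(−12) = 0.237321462.
P = 167.254 / 0.237321462 ≈ 704.76.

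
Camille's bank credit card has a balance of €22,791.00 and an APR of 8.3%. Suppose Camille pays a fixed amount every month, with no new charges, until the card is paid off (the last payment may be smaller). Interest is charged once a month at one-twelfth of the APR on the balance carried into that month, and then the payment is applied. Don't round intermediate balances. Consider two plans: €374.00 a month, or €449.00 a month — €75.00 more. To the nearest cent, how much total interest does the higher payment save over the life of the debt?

Monthly rate r = 8.3%/12 = 0.691667% = 0.00691667.
At €374.00/mo: n = ⌈−ln(1 − rB₀/P)/ln(1+r)⌉ = 80 payments (last €150.39); total interest = total paid − €22,791.00 = €6,905.39.
At €449.00/mo: 63 payments (last €332.41); total interest €5,379.41.
Interest saved = €6,905.39 − €5,379.41 = €1,525.98.

€1,525.98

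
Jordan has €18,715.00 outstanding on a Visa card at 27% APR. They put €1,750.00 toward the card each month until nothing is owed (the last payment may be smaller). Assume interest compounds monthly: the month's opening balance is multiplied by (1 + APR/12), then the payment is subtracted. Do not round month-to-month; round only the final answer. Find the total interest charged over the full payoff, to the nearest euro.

Monthly rate r = 27%/12 = 2.25% = 0.0225.
Payoff takes n = ⌈−ln(1 − rB₀/P)/ln(1+r)⌉ = ⌈12.371⌉ = 13 payments; the last is €653.21.
Total paid = 12·€1,750.00 + €653.21 = €21,653.21.
Total interest = total paid − principal = €21,653.21 − €18,715.00 = €2,938.21.

€2,938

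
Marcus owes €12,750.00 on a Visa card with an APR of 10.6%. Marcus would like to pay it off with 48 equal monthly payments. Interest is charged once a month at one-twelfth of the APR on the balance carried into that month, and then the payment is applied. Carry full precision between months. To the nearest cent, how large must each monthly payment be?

€327.06

Monthly rate r = 10.6%/12 = 0.883333% = 0.00883333.
Level-payment amortization: P = B₀·r / (1 − (1+r)^(−n)) = 12750.00·0.00883333 / (1 − 1.00883^(−48)).
Denominator 1 − (1+r)^(−48) = 0.344356635.
P = 112.625 / 0.344356635 ≈ 327.06.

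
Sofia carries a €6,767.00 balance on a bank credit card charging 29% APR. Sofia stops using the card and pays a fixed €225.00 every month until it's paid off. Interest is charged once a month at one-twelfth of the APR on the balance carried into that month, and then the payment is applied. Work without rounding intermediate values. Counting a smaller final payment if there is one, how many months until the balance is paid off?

55 payments

Monthly rate r = 29%/12 = 2.41667% = 0.0241667.
Recurrence: B ← B·(1+r) − €225.00.
Month 1: interest €163.54; balance after payment €6,705.54.
Month 2: interest €162.05; balance after payment €6,642.59.
Closed form: n = −ln(1 − rB₀/P)/ln(1+r) = −ln(0.27317)/ln(1.02417) ≈ 54.342, so the balance reaches zero during payment 55.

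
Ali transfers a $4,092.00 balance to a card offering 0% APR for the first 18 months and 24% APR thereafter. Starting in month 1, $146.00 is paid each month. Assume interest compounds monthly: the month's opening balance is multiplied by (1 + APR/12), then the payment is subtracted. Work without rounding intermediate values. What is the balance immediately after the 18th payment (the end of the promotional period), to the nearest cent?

$1,464.00

Promo months 1–18 at r₀ = 0%/12 = 0; months 19+ at r₁ = 24%/12 = 0.02.
After month 18 (no interest yet): B = $4,092.00 − 18·$146.00 = $1,464.00.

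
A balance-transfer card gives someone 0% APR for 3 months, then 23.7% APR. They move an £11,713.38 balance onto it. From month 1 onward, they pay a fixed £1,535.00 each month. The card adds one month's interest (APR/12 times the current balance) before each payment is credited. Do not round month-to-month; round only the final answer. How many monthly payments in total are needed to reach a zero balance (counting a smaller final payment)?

Promo months 1–3 at r₀ = 0%/12 = 0; months 4+ at r₁ = 23.7%/12 = 0.01975.
After month 3 (no interest yet): B = £11,713.38 − 3·£1,535.00 = £7,108.38.
Then at r₁ with £1,535.00/mo: n₂ = −ln(1 − r₁·B/P)/ln(1+r₁) ≈ 4.90 → 5 more payments.

8 payments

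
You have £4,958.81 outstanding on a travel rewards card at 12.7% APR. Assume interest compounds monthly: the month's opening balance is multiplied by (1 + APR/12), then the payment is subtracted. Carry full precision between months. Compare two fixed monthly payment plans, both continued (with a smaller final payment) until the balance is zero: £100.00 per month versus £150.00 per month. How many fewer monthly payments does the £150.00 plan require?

Monthly rate r = 12.7%/12 = 1.05833% = 0.0105833.
At £100.00/mo: n = ⌈−ln(1 − rB₀/P)/ln(1+r)⌉ = 71 payments (last £67.50); total interest = total paid − £4,958.81 = £2,108.69.
At £150.00/mo: 41 payments (last £135.09); total interest £1,176.28.
Payments saved = 71 − 41 = 30.

30 fewer payments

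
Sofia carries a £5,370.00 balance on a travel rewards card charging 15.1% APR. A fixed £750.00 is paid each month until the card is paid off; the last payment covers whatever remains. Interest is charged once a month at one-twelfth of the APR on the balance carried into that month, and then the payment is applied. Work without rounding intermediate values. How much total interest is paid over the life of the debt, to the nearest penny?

Monthly rate r = 15.1%/12 = 1.25833% = 0.0125833.
Payoff takes n = ⌈−ln(1 − rB₀/P)/ln(1+r)⌉ = ⌈7.550⌉ = 8 payments; the last is £413.99.
Total paid = 7·£750.00 + £413.99 = £5,663.99.
Total interest = total paid − principal = £5,663.99 − £5,370.00 = £293.99.

£293.99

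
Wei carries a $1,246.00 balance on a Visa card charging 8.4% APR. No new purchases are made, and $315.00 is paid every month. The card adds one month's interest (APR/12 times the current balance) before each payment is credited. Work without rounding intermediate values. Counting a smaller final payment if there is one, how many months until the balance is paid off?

5 payments

Monthly rate r = 8.4%/12 = 0.7% = 0.007.
Recurrence: B ← B·(1+r) − $315.00.
Month 1: interest $8.72; balance after payment $939.72.
Month 2: interest $6.58; balance after payment $631.30.
Month 3: interest $4.42; balance after payment $320.72.
Month 4: interest $2.25; balance after payment $7.96.
Month 5: interest $0.06; balance after payment $0.00.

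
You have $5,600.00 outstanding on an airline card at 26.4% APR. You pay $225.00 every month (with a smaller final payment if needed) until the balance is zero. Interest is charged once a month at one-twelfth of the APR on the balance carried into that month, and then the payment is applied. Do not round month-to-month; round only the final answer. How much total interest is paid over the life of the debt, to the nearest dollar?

Monthly rate r = 26.4%/12 = 2.2% = 0.022.
Payoff takes n = ⌈−ln(1 − rB₀/P)/ln(1+r)⌉ = ⌈36.445⌉ = 37 payments; the last is $100.65.
Total paid = 36·$225.00 + $100.65 = $8,200.65.
Total interest = total paid − principal = $8,200.65 − $5,600.00 = $2,600.65.

$2,601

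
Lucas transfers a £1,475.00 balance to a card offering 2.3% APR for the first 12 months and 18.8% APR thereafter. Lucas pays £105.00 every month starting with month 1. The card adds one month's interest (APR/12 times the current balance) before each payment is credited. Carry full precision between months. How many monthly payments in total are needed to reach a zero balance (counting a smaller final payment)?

15 payments

Promo months 1–12 at r₀ = 2.3%/12 = 0.00191667; months 13+ at r₁ = 18.8%/12 = 0.0156667.
After month 12: iterate B ← B·(1+r₀) − £105.00 for 12 months → £235.92.
Then at r₁ with £105.00/mo: n₂ = −ln(1 − r₁·B/P)/ln(1+r₁) ≈ 2.31 → 3 more payments.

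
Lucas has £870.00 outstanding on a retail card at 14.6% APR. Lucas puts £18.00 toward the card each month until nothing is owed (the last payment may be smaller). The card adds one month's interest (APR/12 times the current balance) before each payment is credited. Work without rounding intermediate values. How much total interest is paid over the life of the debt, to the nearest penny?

Monthly rate r = 14.6%/12 = 1.21667% = 0.0121667.
Payoff takes n = ⌈−ln(1 − rB₀/P)/ln(1+r)⌉ = ⌈73.336⌉ = 74 payments; the last is £6.07.
Total paid = 73·£18.00 + £6.07 = £1,320.07.
Total interest = total paid − principal = £1,320.07 − £870.00 = £450.07.

£450.07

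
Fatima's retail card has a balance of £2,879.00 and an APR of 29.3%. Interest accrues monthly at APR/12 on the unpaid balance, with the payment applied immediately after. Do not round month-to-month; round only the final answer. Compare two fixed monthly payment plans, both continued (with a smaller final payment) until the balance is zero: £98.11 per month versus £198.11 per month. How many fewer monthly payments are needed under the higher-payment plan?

34 fewer payments

Monthly rate r = 29.3%/12 = 2.44167% = 0.0244167.
At £98.11/mo: n = ⌈−ln(1 − rB₀/P)/ln(1+r)⌉ = 53 payments (last £25.12); total interest = total paid − £2,879.00 = £2,247.84.
At £198.11/mo: 19 payments (last £33.37); total interest £720.35.
Payments saved = 53 − 19 = 34.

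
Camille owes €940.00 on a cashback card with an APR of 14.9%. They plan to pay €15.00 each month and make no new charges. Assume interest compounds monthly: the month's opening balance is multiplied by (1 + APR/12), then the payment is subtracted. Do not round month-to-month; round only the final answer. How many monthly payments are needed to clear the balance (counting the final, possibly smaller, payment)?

123 months

Monthly rate r = 14.9%/12 = 1.24167% = 0.0124167.
Recurrence: B ← B·(1+r) − €15.00.
Month 1: interest €11.67; balance after payment €936.67.
Month 2: interest €11.63; balance after payment €933.30.
Closed form: n = −ln(1 − rB₀/P)/ln(1+r) = −ln(0.22189)/ln(1.01242) ≈ 122.006, so the balance reaches zero during payment 123.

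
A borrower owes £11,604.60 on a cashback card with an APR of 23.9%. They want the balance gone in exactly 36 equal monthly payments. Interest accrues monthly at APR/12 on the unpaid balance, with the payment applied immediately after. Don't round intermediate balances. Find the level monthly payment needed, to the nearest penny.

£454.67

Monthly rate r = 23.9%/12 = 1.99167% = 0.0199167.
Level-payment amortization: P = B₀·r / (1 − (1+r)^(−n)) = 11604.60·0.0199167 / (1 − 1.01992^(−36)).
Denominator 1 − (1+r)^(−36) = 0.508332835.
P = 231.125 / 0.508332835 ≈ 454.67.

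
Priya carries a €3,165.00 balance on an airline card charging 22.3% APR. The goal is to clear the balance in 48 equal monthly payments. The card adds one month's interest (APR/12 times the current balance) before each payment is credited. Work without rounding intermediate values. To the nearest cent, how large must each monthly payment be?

€100.23

Monthly rate r = 22.3%/12 = 1.85833% = 0.0185833.
Level-payment amortization: P = B₀·r / (1 − (1+r)^(−n)) = 3165.00·0.0185833 / (1 − 1.01858^(−48)).
Denominator 1 − (1+r)^(−48) = 0.586795687.
P = 58.8163 / 0.586795687 ≈ 100.23.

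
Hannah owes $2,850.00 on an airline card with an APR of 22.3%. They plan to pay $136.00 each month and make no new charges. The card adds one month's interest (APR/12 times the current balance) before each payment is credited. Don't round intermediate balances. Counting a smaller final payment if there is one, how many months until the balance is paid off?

Monthly rate r = 22.3%/12 = 1.85833% = 0.0185833.
Recurrence: B ← B·(1+r) − $136.00.
Month 1: interest $52.96; balance after payment $2,766.96.
Month 2: interest $51.42; balance after payment $2,682.38.
Closed form: n = −ln(1 − rB₀/P)/ln(1+r) = −ln(0.61057)/ln(1.01858) ≈ 26.795, so the balance reaches zero during payment 27.

27 payments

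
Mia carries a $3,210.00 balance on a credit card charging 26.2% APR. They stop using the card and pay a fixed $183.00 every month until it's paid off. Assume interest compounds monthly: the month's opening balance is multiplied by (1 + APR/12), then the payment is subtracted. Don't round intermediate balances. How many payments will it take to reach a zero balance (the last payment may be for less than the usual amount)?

23 months

Monthly rate r = 26.2%/12 = 2.18333% = 0.0218333.
Recurrence: B ← B·(1+r) − $183.00.
Month 1: interest $70.08; balance after payment $3,097.09.
Month 2: interest $67.62; balance after payment $2,981.70.
Closed form: n = −ln(1 − rB₀/P)/ln(1+r) = −ln(0.61702)/ln(1.02183) ≈ 22.356, so the balance reaches zero during payment 23.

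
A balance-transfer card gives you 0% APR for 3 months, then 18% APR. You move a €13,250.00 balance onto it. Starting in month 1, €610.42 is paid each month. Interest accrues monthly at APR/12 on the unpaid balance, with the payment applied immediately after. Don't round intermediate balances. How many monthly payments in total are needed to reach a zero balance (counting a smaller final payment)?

26 months

Promo months 1–3 at r₀ = 0%/12 = 0; months 4+ at r₁ = 18%/12 = 0.015.
After month 3 (no interest yet): B = €13,250.00 − 3·€610.42 = €11,418.74.
Then at r₁ with €610.42/mo: n₂ = −ln(1 − r₁·B/P)/ln(1+r₁) ≈ 22.12 → 23 more payments.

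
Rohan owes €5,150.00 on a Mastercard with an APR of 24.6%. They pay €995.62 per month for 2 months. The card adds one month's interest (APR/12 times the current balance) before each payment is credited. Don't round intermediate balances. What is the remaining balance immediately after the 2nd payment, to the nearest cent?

Monthly rate r = 24.6%/12 = 2.05% = 0.0205.
Each month: B ← B·(1+r) − €995.62.
Month 1: interest €105.58; balance after payment €4,259.95.
Month 2: interest €87.33; balance after payment €3,351.66.

€3,351.66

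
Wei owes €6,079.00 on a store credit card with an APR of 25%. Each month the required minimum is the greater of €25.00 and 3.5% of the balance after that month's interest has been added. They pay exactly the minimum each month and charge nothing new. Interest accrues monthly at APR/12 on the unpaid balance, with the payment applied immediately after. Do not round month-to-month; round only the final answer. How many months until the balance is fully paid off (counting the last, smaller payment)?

Monthly rate r = 25%/12 = 2.08333% = 0.0208333.
While 3.5% of the post-interest balance exceeds €25.00, each month B ← (B·(1+r))·(1 − 0.035), i.e. B shrinks by the factor (1+r)·0.965 = 0.9851.
This holds for months 1–145. Entering month 146 the balance is €689.83; 3.5% of the post-interest balance is now below €25.00, so the flat €25.00 minimum applies from here.
From month 146 a fixed €25.00 at rate r clears €689.83 in 42 more payments. Total: 145 + 42 = 187 months.

187 months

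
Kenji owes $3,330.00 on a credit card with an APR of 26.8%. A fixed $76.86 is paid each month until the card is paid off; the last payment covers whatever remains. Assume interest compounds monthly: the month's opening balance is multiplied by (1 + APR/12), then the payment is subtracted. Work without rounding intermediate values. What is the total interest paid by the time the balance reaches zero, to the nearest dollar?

Monthly rate r = 26.8%/12 = 2.23333% = 0.0223333.
Payoff takes n = ⌈−ln(1 − rB₀/P)/ln(1+r)⌉ = ⌈155.277⌉ = 156 payments; the last is $21.49.
Total paid = 155·$76.86 + $21.49 = $11,934.79.
Total interest = total paid − principal = $11,934.79 − $3,330.00 = $8,604.79.

$8,605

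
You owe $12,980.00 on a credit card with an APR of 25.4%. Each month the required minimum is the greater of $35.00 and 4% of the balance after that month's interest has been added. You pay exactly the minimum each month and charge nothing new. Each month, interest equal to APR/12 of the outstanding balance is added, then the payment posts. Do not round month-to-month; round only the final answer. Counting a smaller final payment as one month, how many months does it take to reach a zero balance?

Monthly rate r = 25.4%/12 = 2.11667% = 0.0211667.
While 4% of the post-interest balance exceeds $35.00, each month B ← (B·(1+r))·(1 − 0.04), i.e. B shrinks by the factor (1+r)·0.96 = 0.98032.
This holds for months 1–137. Entering month 138 the balance is $852.46; 4% of the post-interest balance is now below $35.00, so the flat $35.00 minimum applies from here.
From month 138 a fixed $35.00 at rate r clears $852.46 in 35 more payments. Total: 137 + 35 = 172 months.

172 months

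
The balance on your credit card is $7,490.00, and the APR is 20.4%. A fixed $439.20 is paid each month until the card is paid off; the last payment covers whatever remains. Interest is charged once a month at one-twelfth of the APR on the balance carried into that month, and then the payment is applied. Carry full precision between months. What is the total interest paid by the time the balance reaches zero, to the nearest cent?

Monthly rate r = 20.4%/12 = 1.7% = 0.017.
Payoff takes n = ⌈−ln(1 − rB₀/P)/ln(1+r)⌉ = ⌈20.310⌉ = 21 payments; the last is $136.96.
Total paid = 20·$439.20 + $136.96 = $8,920.96.
Total interest = total paid − principal = $8,920.96 − $7,490.00 = $1,430.96.

$1,430.96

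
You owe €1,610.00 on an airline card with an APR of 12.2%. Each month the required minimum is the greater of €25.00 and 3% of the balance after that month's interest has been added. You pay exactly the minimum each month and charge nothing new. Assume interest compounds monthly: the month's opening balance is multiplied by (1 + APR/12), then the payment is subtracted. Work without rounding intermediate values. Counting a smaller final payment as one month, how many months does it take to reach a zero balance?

74 months

Monthly rate r = 12.2%/12 = 1.01667% = 0.0101667.
While 3% of the post-interest balance exceeds €25.00, each month B ← (B·(1+r))·(1 − 0.03), i.e. B shrinks by the factor (1+r)·0.97 = 0.97986.
This holds for months 1–33. Entering month 34 the balance is €822.74; 3% of the post-interest balance is now below €25.00, so the flat €25.00 minimum applies from here.
From month 34 a fixed €25.00 at rate r clears €822.74 in 41 more payments. Total: 33 + 41 = 74 months.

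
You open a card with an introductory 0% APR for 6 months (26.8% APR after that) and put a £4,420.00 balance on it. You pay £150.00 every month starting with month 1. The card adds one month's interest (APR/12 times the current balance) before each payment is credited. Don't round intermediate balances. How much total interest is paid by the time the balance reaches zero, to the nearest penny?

£1,522.98

Promo months 1–6 at r₀ = 0%/12 = 0; months 7+ at r₁ = 26.8%/12 = 0.0223333.
After month 6 (no interest yet): B = £4,420.00 − 6·£150.00 = £3,520.00.
Then at r₁ with £150.00/mo: n₂ = −ln(1 − r₁·B/P)/ln(1+r₁) ≈ 33.62 → 34 more payments.
Total paid = 39·£150.00 + £92.98 = £5,942.98; interest = £5,942.98 − £4,420.00 = £1,522.98.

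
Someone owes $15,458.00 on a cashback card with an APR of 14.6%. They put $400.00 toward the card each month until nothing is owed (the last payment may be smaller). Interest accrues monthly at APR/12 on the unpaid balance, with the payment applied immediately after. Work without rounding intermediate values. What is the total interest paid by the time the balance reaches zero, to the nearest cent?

$5,553.32

Monthly rate r = 14.6%/12 = 1.21667% = 0.0121667.
Payoff takes n = ⌈−ln(1 − rB₀/P)/ln(1+r)⌉ = ⌈52.527⌉ = 53 payments; the last is $211.32.
Total paid = 52·$400.00 + $211.32 = $21,011.32.
Total interest = total paid − principal = $21,011.32 − $15,458.00 = $5,553.32.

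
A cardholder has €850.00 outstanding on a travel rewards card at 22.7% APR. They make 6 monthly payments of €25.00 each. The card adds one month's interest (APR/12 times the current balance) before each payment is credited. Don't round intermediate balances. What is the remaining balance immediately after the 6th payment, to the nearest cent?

Monthly rate r = 22.7%/12 = 1.89167% = 0.0189167.
Each month: B ← B·(1+r) − €25.00.
Month 1: interest €16.08; balance after payment €841.08.
Month 2: interest €15.91; balance after payment €831.99.
Month 3: interest €15.74; balance after payment €822.73.
Month 4: interest €15.56; balance after payment €813.29.
Month 5: interest €15.38; balance after payment €803.68.
Month 6: interest €15.20; balance after payment €793.88.

€793.88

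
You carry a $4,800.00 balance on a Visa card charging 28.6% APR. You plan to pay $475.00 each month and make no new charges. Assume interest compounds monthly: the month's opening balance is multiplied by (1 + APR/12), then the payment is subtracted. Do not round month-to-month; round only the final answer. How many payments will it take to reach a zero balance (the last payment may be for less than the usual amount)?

Monthly rate r = 28.6%/12 = 2.38333% = 0.0238333.
Recurrence: B ← B·(1+r) − $475.00.
Month 1: interest $114.40; balance after payment $4,439.40.
Month 2: interest $105.81; balance after payment $4,070.21.
Closed form: n = −ln(1 − rB₀/P)/ln(1+r) = −ln(0.75916)/ln(1.02383) ≈ 11.699, so the balance reaches zero during payment 12.

12 payments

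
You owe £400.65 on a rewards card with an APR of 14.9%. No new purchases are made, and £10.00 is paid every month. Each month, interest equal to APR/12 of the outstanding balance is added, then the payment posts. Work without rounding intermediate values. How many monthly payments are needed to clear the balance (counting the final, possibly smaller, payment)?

Monthly rate r = 14.9%/12 = 1.24167% = 0.0124167.
Recurrence: B ← B·(1+r) − £10.00.
Month 1: interest £4.97; balance after payment £395.62.
Month 2: interest £4.91; balance after payment £390.54.
Closed form: n = −ln(1 − rB₀/P)/ln(1+r) = −ln(0.50253)/ln(1.01242) ≈ 55.761, so the balance reaches zero during payment 56.

56 payments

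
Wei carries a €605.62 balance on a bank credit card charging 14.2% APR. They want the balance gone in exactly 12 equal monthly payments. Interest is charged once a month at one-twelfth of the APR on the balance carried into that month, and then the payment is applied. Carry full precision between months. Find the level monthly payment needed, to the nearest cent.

€54.43

Monthly rate r = 14.2%/12 = 1.18333% = 0.0118333.
Level-payment amortization: P = B₀·r / (1 − (1+r)^(−n)) = 605.62·0.0118333 / (1 − 1.01183^(−12)).
Denominator 1 − (1+r)^(−12) = 0.131655196.
P = 7.1665 / 0.131655196 ≈ 54.43.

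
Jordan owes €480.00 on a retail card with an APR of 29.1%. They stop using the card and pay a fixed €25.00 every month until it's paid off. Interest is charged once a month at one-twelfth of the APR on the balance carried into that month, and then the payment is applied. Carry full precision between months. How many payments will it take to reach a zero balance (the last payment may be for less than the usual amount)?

Monthly rate r = 29.1%/12 = 2.425% = 0.02425.
Recurrence: B ← B·(1+r) − €25.00.
Month 1: interest €11.64; balance after payment €466.64.
Month 2: interest €11.32; balance after payment €452.96.
Closed form: n = −ln(1 − rB₀/P)/ln(1+r) = −ln(0.5344)/ln(1.02425) ≈ 26.152, so the balance reaches zero during payment 27.

27 payments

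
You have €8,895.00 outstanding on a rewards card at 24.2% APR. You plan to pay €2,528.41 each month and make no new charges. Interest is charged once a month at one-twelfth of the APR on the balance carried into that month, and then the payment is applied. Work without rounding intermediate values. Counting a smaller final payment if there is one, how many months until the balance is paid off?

4 months

Monthly rate r = 24.2%/12 = 2.01667% = 0.0201667.
Recurrence: B ← B·(1+r) − €2,528.41.
Month 1: interest €179.38; balance after payment €6,545.97.
Month 2: interest €132.01; balance after payment €4,149.57.
Month 3: interest €83.68; balance after payment €1,704.85.
Month 4: interest €34.38; balance after payment €0.00.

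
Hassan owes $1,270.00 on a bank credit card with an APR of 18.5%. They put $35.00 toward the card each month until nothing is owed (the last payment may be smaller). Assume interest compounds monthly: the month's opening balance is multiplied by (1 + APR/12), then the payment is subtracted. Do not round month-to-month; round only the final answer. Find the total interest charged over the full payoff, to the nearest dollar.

Monthly rate r = 18.5%/12 = 1.54167% = 0.0154167.
Payoff takes n = ⌈−ln(1 − rB₀/P)/ln(1+r)⌉ = ⌈53.574⌉ = 54 payments; the last is $20.15.
Total paid = 53·$35.00 + $20.15 = $1,875.15.
Total interest = total paid − principal = $1,875.15 − $1,270.00 = $605.15.

$605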